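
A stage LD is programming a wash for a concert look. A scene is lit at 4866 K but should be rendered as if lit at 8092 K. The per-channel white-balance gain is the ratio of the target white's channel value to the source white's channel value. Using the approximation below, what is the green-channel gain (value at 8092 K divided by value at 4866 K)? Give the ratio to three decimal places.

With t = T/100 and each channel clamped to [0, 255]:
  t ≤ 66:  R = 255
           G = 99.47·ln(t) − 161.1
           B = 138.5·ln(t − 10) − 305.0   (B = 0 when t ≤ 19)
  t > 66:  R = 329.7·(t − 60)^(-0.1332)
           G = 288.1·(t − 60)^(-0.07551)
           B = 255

At 4866 K (t = 48.66):
  G = 99.47·ln 48.66 − 161.1 = 99.47·3.8849 − 161.1 = 225.327.
At 8092 K (t = 80.92):
  G = 288.1·(80.92 − 60)^(-0.07551) = 288.1·20.92^(-0.07551) = 288.1·0.79485 = 228.996.
Gain = 228.996 / 225.327 = 1.0163 → 1.016.

1.016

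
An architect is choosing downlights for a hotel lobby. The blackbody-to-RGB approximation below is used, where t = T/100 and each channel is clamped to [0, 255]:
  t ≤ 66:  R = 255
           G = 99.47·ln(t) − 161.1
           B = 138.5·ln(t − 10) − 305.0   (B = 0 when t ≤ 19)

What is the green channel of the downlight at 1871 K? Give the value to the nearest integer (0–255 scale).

t = 1871/100 = 18.71; the t ≤ 66 branch applies.
G = 99.47·ln 18.71 − 161.1 = 99.47·2.9291 − 161.1 = 130.253.
Rounded: 130.

130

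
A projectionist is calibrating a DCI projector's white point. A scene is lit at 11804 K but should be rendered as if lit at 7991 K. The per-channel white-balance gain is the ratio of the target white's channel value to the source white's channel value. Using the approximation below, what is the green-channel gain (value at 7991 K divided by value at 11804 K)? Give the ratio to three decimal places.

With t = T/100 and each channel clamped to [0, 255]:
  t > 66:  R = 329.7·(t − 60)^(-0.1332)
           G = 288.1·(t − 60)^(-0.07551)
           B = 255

At 11804 K (t = 118.04):
  G = 288.1·(118.04 − 60)^(-0.07551) = 288.1·58.04^(-0.07551) = 288.1·0.73590 = 212.014.
At 7991 K (t = 79.91):
  G = 288.1·(79.91 − 60)^(-0.07551) = 288.1·19.91^(-0.07551) = 288.1·0.79782 = 229.853.
Gain = 229.853 / 212.014 = 1.0841 → 1.084.

1.084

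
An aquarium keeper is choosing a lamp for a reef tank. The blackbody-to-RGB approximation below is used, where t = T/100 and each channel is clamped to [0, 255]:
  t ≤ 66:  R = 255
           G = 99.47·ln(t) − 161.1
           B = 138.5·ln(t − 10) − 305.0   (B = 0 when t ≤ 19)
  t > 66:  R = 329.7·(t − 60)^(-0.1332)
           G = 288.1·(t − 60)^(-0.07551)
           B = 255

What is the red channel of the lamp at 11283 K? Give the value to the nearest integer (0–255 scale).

194

t = 11283/100 = 112.83; the t > 66 branch applies.
R = 329.7·(112.83 − 60)^(-0.1332) = 329.7·52.83^(-0.1332) = 329.7·0.58954 = 194.371.
Rounded: 194.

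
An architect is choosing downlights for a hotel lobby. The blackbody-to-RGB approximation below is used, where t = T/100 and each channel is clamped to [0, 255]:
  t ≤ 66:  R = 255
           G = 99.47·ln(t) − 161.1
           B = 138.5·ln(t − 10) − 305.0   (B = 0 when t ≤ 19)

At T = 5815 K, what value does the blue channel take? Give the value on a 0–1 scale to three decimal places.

0.908

t = 5815/100 = 58.15; the t ≤ 66 branch applies.
B = 138.5·ln(58.15 − 10) − 305.0 = 138.5·ln 48.15 − 305.0 = 138.5·3.8743 − 305.0 = 231.593.
On a 0–1 scale: 231.593/255 = 0.9082 → 0.908.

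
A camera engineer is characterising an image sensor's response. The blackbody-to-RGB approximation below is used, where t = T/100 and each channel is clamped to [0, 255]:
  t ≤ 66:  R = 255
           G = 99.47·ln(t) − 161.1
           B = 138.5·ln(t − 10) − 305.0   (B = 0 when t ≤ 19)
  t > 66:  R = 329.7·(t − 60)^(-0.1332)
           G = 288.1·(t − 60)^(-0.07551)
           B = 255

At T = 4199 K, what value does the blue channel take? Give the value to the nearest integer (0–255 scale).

175

t = 4199/100 = 41.99; the t ≤ 66 branch applies.
B = 138.5·ln(41.99 − 10) − 305.0 = 138.5·ln 31.99 − 305.0 = 138.5·3.4654 − 305.0 = 174.961.
Rounded: 175.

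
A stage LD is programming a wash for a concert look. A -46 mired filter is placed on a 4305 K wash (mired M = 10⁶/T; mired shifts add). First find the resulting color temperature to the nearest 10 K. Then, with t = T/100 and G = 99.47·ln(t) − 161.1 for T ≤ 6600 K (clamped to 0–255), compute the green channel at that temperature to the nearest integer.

M_in = 10⁶/4305 = 232.29; M_out = 232.29 + (-46) = 186.29.
T_out = 10⁶/186.29 = 5368.0 K → 5370 K; t = 53.7.
G = 99.47·ln 53.7 − 161.1 = 99.47·3.9834 − 161.1 = 235.130.
Rounded: 235.

235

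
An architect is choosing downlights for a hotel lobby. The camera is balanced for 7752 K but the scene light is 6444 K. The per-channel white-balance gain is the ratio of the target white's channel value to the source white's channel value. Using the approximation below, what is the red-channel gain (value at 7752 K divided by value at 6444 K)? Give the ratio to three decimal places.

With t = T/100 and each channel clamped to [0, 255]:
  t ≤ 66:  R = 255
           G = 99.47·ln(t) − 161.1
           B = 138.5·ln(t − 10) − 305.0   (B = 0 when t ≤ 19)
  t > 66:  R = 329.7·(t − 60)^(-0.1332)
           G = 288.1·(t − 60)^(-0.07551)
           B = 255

At 6444 K (t = 64.44):
  R = 255 by definition for t ≤ 66.
At 7752 K (t = 77.52):
  R = 329.7·(77.52 − 60)^(-0.1332) = 329.7·17.52^(-0.1332) = 329.7·0.68291 = 225.154.
Gain = 225.154 / 255.000 = 0.8830 → 0.883.

0.883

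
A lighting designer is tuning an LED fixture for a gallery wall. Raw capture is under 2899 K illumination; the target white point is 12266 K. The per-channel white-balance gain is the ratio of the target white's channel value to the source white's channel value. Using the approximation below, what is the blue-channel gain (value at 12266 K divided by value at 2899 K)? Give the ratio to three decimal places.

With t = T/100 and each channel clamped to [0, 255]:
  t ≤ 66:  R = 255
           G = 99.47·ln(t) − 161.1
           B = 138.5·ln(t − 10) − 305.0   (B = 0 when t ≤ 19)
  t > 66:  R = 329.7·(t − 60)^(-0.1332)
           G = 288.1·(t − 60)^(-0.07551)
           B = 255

2.482

At 2899 K (t = 28.99):
  B = 138.5·ln(28.99 − 10) − 305.0 = 138.5·ln 18.99 − 305.0 = 138.5·2.9439 − 305.0 = 102.732.
At 12266 K (t = 122.66):
  B = 255 by definition for t > 66.
Gain = 255.000 / 102.732 = 2.4822 → 2.482.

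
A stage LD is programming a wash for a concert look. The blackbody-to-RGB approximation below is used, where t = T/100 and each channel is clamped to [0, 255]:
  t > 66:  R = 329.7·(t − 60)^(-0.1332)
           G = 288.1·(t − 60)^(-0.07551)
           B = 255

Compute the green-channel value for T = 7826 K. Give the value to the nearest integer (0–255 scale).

231

t = 7826/100 = 78.26; the t > 66 branch applies.
G = 288.1·(78.26 − 60)^(-0.07551) = 288.1·18.26^(-0.07551) = 288.1·0.80305 = 231.359.
Rounded: 231.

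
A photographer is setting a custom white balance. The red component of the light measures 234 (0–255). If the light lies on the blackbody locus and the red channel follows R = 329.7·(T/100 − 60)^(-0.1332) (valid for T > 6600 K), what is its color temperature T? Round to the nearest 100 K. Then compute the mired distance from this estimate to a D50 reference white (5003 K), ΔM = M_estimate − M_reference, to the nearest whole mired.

-63 mireds

(t − 60)^(-0.1332) = 234/329.7 = 0.70974.
t − 60 = 0.70974^(1/-0.1332) = 0.70974^(-7.508) = 13.119, so t = 73.119.
T = 100·t = 7312 K → 7300 K to the nearest 100 K.
M_estimate = 10⁶/7300 = 136.99; M_reference = 10⁶/5003 = 199.88.
ΔM = 136.99 − 199.88 = -62.89 → -63 mireds.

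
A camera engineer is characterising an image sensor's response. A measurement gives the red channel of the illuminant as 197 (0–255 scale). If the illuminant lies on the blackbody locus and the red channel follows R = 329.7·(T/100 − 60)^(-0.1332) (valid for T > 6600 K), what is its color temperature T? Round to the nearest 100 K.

10800 K

(t − 60)^(-0.1332) = 197/329.7 = 0.59751.
t − 60 = 0.59751^(1/-0.1332) = 0.59751^(-7.508) = 47.761, so t = 107.761.
T = 100·t = 10776 K → 10800 K to the nearest 100 K.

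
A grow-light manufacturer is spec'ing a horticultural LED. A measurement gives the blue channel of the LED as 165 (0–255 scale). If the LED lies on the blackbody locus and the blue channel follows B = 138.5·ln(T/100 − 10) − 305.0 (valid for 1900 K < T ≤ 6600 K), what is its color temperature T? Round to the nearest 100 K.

4000 K

ln(t − 10) = (165 + 305.0) / 138.5 = 3.3935.
t − 10 = e^3.3935 = 29.770, so t = 39.770.
T = 100·t = 3977 K → 4000 K to the nearest 100 K.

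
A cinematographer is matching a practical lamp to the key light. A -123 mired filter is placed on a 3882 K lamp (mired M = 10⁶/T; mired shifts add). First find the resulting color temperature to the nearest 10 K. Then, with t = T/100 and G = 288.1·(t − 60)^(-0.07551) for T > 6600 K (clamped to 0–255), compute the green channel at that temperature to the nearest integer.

236

M_in = 10⁶/3882 = 257.60; M_out = 257.60 + (-123) = 134.60.
T_out = 10⁶/134.60 = 7429.5 K → 7430 K; t = 74.3.
G = 288.1·(74.3 − 60)^(-0.07551) = 288.1·14.3^(-0.07551) = 288.1·0.81801 = 235.670.
Rounded: 236.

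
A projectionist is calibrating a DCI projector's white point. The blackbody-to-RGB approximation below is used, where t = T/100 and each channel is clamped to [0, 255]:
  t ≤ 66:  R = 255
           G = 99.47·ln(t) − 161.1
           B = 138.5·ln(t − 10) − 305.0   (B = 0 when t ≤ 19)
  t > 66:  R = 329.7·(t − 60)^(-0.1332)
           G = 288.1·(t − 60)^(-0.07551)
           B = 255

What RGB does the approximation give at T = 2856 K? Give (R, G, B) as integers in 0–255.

(255, 172, 100)

t = 2856/100 = 28.56; the t ≤ 66 branch applies.
R = 255 by definition for t ≤ 66.
G = 99.47·ln 28.56 − 161.1 = 99.47·3.3520 − 161.1 = 172.324.
B = 138.5·ln(28.56 − 10) − 305.0 = 138.5·ln 18.56 − 305.0 = 138.5·2.9210 − 305.0 = 99.560.
Rounded: (255, 172, 100).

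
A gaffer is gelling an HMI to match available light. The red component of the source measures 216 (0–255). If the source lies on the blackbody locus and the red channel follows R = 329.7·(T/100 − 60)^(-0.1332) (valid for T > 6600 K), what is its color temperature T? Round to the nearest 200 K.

8400 K

(t − 60)^(-0.1332) = 216/329.7 = 0.65514.
t − 60 = 0.65514^(1/-0.1332) = 0.65514^(-7.508) = 23.926, so t = 83.926.
T = 100·t = 8393 K → 8400 K to the nearest 200 K.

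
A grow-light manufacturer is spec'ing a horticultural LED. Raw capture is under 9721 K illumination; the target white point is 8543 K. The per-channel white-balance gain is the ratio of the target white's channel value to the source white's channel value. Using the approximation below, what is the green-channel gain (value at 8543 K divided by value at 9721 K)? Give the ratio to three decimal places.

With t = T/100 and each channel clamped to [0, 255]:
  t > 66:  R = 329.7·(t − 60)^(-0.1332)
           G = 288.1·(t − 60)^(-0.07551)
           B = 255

At 9721 K (t = 97.21):
  G = 288.1·(97.21 − 60)^(-0.07551) = 288.1·37.21^(-0.07551) = 288.1·0.76103 = 219.252.
At 8543 K (t = 85.43):
  G = 288.1·(85.43 − 60)^(-0.07551) = 288.1·25.43^(-0.07551) = 288.1·0.78322 = 225.645.
Gain = 225.645 / 219.252 = 1.0292 → 1.029.

1.029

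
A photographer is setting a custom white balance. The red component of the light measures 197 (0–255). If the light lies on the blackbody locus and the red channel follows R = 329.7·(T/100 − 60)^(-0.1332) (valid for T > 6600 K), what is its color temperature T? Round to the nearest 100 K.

(t − 60)^(-0.1332) = 197/329.7 = 0.59751.
t − 60 = 0.59751^(1/-0.1332) = 0.59751^(-7.508) = 47.761, so t = 107.761.
T = 100·t = 10776 K → 10800 K to the nearest 100 K.

10800 K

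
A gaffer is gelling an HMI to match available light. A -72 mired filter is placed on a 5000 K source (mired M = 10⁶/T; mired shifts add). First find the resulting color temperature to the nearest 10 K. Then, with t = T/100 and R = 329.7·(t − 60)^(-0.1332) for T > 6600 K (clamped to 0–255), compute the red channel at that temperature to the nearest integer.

M_in = 10⁶/5000 = 200.00; M_out = 200.00 + (-72) = 128.00.
T_out = 10⁶/128.00 = 7812.5 K → 7810 K; t = 78.1.
R = 329.7·(78.1 − 60)^(-0.1332) = 329.7·18.1^(-0.1332) = 329.7·0.67995 = 224.180.
Rounded: 224.

224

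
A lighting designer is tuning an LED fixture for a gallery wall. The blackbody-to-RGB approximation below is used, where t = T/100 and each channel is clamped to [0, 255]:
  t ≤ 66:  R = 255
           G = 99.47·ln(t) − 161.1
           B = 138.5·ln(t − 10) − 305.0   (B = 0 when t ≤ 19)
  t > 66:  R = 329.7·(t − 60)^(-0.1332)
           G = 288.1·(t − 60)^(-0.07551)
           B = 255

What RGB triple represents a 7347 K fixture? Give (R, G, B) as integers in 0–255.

(233, 237, 255)

t = 7347/100 = 73.47; the t > 66 branch applies.
R = 329.7·(73.47 − 60)^(-0.1332) = 329.7·13.47^(-0.1332) = 329.7·0.70724 = 233.178.
G = 288.1·(73.47 − 60)^(-0.07551) = 288.1·13.47^(-0.07551) = 288.1·0.82172 = 236.736.
B = 255 by definition for t > 66.
Rounded: (233, 237, 255).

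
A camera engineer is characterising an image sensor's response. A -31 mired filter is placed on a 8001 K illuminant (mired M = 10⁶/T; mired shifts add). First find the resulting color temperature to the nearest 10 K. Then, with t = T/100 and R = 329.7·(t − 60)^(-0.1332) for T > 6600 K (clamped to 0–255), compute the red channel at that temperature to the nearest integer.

M_in = 10⁶/8001 = 124.98; M_out = 124.98 + (-31) = 93.98.
T_out = 10⁶/93.98 = 10640.1 K → 10640 K; t = 106.4.
R = 329.7·(106.4 − 60)^(-0.1332) = 329.7·46.4^(-0.1332) = 329.7·0.59982 = 197.760.
Rounded: 198.

198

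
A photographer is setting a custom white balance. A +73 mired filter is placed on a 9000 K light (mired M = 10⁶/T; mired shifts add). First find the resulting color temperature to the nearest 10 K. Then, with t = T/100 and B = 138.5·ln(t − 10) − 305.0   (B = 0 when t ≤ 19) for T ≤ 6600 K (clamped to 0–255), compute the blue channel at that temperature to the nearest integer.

220

M_in = 10⁶/9000 = 111.11; M_out = 111.11 + (+73) = 184.11.
T_out = 10⁶/184.11 = 5431.5 K → 5430 K; t = 54.3.
B = 138.5·ln(54.3 − 10) − 305.0 = 138.5·ln 44.3 − 305.0 = 138.5·3.7910 − 305.0 = 220.051.
Rounded: 220.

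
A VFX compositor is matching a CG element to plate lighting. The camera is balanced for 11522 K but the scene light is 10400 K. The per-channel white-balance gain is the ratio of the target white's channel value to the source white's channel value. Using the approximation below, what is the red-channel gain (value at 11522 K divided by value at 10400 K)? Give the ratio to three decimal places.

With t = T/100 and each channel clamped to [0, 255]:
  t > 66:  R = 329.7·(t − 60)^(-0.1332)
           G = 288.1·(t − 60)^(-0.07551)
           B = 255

At 10400 K (t = 104):
  R = 329.7·(104 − 60)^(-0.1332) = 329.7·44^(-0.1332) = 329.7·0.60408 = 199.164.
At 11522 K (t = 115.22):
  R = 329.7·(115.22 − 60)^(-0.1332) = 329.7·55.22^(-0.1332) = 329.7·0.58607 = 193.229.
Gain = 193.229 / 199.164 = 0.9702 → 0.970.

0.970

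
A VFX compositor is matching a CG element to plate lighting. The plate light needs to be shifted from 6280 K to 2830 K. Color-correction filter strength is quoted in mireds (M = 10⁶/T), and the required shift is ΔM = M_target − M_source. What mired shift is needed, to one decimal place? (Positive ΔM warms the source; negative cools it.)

M_source = 10⁶/6280 = 159.236; M_target = 10⁶/2830 = 353.357.
ΔM = 353.357 − 159.236 = 194.121 → +194.1 mireds, a warming shift.

+194.1 mireds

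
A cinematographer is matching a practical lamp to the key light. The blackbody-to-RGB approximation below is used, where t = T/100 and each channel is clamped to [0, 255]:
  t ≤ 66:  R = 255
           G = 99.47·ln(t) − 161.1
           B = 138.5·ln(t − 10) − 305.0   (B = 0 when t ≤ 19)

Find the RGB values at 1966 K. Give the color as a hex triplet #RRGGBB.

t = 1966/100 = 19.66; the t ≤ 66 branch applies.
R = 255 by definition for t ≤ 66.
G = 99.47·ln 19.66 − 161.1 = 99.47·2.9786 − 161.1 = 135.180.
B = 138.5·ln(19.66 − 10) − 305.0 = 138.5·ln 9.66 − 305.0 = 138.5·2.2680 − 305.0 = 9.117.
Rounded: (255, 135, 9).
In hex: #FF8709.

#FF8709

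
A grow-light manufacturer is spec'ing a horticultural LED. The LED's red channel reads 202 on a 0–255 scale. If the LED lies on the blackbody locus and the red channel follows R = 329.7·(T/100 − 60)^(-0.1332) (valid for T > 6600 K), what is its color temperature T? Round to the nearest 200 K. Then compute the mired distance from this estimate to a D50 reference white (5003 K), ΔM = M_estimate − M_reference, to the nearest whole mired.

-100 mireds

(t − 60)^(-0.1332) = 202/329.7 = 0.61268.
t − 60 = 0.61268^(1/-0.1332) = 0.61268^(-7.508) = 39.569, so t = 99.569.
T = 100·t = 9957 K → 10000 K to the nearest 200 K.
M_estimate = 10⁶/10000 = 100.00; M_reference = 10⁶/5003 = 199.88.
ΔM = 100.00 − 199.88 = -99.88 → -100 mireds.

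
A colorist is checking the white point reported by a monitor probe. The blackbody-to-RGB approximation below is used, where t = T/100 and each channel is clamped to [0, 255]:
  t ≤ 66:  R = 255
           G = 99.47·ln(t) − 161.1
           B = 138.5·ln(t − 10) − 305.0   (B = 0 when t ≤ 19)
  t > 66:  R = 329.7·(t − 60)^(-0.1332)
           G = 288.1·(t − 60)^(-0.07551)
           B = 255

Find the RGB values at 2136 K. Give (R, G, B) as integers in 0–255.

t = 2136/100 = 21.36; the t ≤ 66 branch applies.
R = 255 by definition for t ≤ 66.
G = 99.47·ln 21.36 − 161.1 = 99.47·3.0615 − 161.1 = 143.429.
B = 138.5·ln(21.36 − 10) − 305.0 = 138.5·ln 11.36 − 305.0 = 138.5·2.4301 − 305.0 = 31.569.
Rounded: (255, 143, 32).

(255, 143, 32)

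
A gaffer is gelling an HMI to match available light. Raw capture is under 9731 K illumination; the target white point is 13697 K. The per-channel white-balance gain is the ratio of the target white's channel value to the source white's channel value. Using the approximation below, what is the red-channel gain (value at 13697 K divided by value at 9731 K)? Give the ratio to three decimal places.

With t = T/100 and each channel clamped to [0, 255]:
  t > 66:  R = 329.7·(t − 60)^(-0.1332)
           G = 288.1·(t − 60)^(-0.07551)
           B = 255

At 9731 K (t = 97.31):
  R = 329.7·(97.31 − 60)^(-0.1332) = 329.7·37.31^(-0.1332) = 329.7·0.61749 = 203.588.
At 13697 K (t = 136.97):
  R = 329.7·(136.97 − 60)^(-0.1332) = 329.7·76.97^(-0.1332) = 329.7·0.56071 = 184.868.
Gain = 184.868 / 203.588 = 0.9080 → 0.908.

0.908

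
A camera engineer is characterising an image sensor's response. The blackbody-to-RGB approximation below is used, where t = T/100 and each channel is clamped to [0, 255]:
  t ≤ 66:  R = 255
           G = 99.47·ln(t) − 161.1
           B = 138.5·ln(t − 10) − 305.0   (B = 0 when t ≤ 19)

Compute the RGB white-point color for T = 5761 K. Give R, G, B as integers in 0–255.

R=255, G=242, B=230

t = 5761/100 = 57.61; the t ≤ 66 branch applies.
R = 255 by definition for t ≤ 66.
G = 99.47·ln 57.61 − 161.1 = 99.47·4.0537 − 161.1 = 242.121.
B = 138.5·ln(57.61 − 10) − 305.0 = 138.5·ln 47.61 − 305.0 = 138.5·3.8630 − 305.0 = 230.031.
Rounded: (255, 242, 230).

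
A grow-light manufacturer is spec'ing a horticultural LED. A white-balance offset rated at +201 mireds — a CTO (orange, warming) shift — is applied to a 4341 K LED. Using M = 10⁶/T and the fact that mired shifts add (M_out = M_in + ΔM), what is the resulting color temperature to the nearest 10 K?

2320 K

M_in = 10⁶/4341 = 230.36 mireds.
M_out = 230.36 + (+201) = 431.36 mireds.
T_out = 10⁶/431.36 = 2318.2 K → 2320 K.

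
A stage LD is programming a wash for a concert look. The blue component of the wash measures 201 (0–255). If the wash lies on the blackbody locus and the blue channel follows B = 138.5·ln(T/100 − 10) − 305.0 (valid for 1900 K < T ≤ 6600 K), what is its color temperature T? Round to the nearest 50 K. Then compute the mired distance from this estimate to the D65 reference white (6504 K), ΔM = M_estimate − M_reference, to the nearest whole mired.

+52 mireds

ln(t − 10) = (201 + 305.0) / 138.5 = 3.6534.
t − 10 = e^3.6534 = 38.607, so t = 48.607.
T = 100·t = 4861 K → 4850 K to the nearest 50 K.
M_estimate = 10⁶/4850 = 206.19; M_reference = 10⁶/6504 = 153.75.
ΔM = 206.19 − 153.75 = 52.43 → +52 mireds.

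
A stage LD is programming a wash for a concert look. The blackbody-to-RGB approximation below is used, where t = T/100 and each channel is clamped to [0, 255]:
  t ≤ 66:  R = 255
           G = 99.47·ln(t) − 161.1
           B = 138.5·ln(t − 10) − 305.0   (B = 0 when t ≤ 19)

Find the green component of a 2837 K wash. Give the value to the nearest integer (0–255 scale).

172

t = 2837/100 = 28.37; the t ≤ 66 branch applies.
G = 99.47·ln 28.37 − 161.1 = 99.47·3.3453 − 161.1 = 171.660.
Rounded: 172.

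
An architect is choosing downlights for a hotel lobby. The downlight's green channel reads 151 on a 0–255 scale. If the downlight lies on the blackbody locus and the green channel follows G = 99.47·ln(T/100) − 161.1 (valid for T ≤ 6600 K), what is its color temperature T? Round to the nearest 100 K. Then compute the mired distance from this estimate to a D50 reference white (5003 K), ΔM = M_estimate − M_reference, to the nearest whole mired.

+235 mireds

ln t = (151 + 161.1) / 99.47 = 3.1376.
t = e^3.1376 = 23.049.
T = 100·t = 2305 K → 2300 K to the nearest 100 K.
M_estimate = 10⁶/2300 = 434.78; M_reference = 10⁶/5003 = 199.88.
ΔM = 434.78 − 199.88 = 234.90 → +235 mireds.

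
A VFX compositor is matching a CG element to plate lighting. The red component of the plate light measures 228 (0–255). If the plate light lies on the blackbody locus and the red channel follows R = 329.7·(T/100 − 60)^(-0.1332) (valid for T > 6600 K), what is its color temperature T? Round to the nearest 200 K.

(t − 60)^(-0.1332) = 228/329.7 = 0.69154.
t − 60 = 0.69154^(1/-0.1332) = 0.69154^(-7.508) = 15.943, so t = 75.943.
T = 100·t = 7594 K → 7600 K to the nearest 200 K.

7600 K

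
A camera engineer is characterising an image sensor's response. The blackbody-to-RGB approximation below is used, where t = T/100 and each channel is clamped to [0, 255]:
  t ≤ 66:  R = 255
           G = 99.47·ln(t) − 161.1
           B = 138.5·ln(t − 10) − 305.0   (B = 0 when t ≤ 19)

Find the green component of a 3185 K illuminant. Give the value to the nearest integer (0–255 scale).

183

t = 3185/100 = 31.85; the t ≤ 66 branch applies.
G = 99.47·ln 31.85 − 161.1 = 99.47·3.4610 − 161.1 = 183.169.
Rounded: 183.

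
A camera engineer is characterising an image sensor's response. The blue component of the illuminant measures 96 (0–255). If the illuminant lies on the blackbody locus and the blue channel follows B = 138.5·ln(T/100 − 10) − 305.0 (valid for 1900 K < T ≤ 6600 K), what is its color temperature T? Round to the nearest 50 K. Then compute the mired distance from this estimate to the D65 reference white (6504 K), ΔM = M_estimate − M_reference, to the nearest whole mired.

+203 mireds

ln(t − 10) = (96 + 305.0) / 138.5 = 2.8953.
t − 10 = e^2.8953 = 18.089, so t = 28.089.
T = 100·t = 2809 K → 2800 K to the nearest 50 K.
M_estimate = 10⁶/2800 = 357.14; M_reference = 10⁶/6504 = 153.75.
ΔM = 357.14 − 153.75 = 203.39 → +203 mireds.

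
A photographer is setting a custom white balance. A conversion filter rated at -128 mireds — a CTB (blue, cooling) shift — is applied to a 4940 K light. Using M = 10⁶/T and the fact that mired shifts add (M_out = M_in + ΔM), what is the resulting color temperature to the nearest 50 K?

13450 K

M_in = 10⁶/4940 = 202.43 mireds.
M_out = 202.43 + (-128) = 74.43 mireds.
T_out = 10⁶/74.43 = 13435.6 K → 13450 K.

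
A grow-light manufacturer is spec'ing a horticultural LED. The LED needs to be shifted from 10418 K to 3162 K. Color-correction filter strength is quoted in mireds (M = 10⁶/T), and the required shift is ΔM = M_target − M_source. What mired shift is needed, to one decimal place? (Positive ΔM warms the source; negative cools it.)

+220.3 mireds

M_source = 10⁶/10418 = 95.988; M_target = 10⁶/3162 = 316.256.
ΔM = 316.256 − 95.988 = 220.268 → +220.3 mireds, a warming shift.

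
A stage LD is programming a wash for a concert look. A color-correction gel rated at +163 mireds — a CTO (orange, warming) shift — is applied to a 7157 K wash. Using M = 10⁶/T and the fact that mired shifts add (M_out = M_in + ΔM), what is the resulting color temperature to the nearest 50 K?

3300 K

M_in = 10⁶/7157 = 139.72 mireds.
M_out = 139.72 + (+163) = 302.72 mireds.
T_out = 10⁶/302.72 = 3303.3 K → 3300 K.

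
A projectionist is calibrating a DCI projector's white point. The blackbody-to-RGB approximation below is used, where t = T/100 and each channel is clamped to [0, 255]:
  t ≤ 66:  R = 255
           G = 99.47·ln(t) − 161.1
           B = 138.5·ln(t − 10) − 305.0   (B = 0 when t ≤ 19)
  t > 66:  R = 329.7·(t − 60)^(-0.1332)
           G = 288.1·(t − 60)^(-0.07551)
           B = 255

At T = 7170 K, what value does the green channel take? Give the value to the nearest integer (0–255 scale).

t = 7170/100 = 71.7; the t > 66 branch applies.
G = 288.1·(71.7 − 60)^(-0.07551) = 288.1·11.7^(-0.07551) = 288.1·0.83050 = 239.268.
Rounded: 239.

239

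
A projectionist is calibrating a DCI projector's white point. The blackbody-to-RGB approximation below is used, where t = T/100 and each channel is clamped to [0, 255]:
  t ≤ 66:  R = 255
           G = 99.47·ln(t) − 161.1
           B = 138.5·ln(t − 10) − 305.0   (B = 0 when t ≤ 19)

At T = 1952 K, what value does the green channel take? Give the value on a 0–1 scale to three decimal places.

t = 1952/100 = 19.52; the t ≤ 66 branch applies.
G = 99.47·ln 19.52 − 161.1 = 99.47·2.9714 − 161.1 = 134.469.
On a 0–1 scale: 134.469/255 = 0.5273 → 0.527.

0.527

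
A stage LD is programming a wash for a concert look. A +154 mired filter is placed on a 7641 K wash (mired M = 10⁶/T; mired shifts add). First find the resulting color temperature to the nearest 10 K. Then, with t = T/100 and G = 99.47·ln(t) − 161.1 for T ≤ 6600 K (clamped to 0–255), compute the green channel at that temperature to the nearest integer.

M_in = 10⁶/7641 = 130.87; M_out = 130.87 + (+154) = 284.87.
T_out = 10⁶/284.87 = 3510.3 K → 3510 K; t = 35.1.
G = 99.47·ln 35.1 − 161.1 = 99.47·3.5582 − 161.1 = 192.834.
Rounded: 193.

193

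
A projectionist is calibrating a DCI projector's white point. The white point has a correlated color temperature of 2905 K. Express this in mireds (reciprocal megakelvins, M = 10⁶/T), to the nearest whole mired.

344 mireds

M = 10⁶ / 2905 = 344.234 → 344 mireds.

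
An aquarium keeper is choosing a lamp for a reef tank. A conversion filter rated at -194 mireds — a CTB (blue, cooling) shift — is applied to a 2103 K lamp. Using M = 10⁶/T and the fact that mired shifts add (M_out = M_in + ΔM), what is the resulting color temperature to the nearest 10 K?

M_in = 10⁶/2103 = 475.51 mireds.
M_out = 475.51 + (-194) = 281.51 mireds.
T_out = 10⁶/281.51 = 3552.3 K → 3550 K.

3550 K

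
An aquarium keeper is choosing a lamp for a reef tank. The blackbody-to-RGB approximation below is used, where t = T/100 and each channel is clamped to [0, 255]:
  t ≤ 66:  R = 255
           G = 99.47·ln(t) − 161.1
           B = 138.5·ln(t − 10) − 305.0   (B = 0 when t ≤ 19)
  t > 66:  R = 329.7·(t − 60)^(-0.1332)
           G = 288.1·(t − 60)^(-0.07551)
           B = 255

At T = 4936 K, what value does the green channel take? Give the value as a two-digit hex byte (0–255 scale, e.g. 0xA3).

0xE3

t = 4936/100 = 49.36; the t ≤ 66 branch applies.
G = 99.47·ln 49.36 − 161.1 = 99.47·3.8991 − 161.1 = 226.747.
Rounded: 227; in hex, 0xE3.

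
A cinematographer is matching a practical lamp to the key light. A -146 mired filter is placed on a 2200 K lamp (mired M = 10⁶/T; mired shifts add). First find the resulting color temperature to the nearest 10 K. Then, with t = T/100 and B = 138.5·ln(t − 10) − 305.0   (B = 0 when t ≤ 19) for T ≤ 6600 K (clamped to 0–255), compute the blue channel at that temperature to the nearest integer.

M_in = 10⁶/2200 = 454.55; M_out = 454.55 + (-146) = 308.55.
T_out = 10⁶/308.55 = 3241.0 K → 3240 K; t = 32.4.
B = 138.5·ln(32.4 − 10) − 305.0 = 138.5·ln 22.4 − 305.0 = 138.5·3.1091 − 305.0 = 125.605.
Rounded: 126.

126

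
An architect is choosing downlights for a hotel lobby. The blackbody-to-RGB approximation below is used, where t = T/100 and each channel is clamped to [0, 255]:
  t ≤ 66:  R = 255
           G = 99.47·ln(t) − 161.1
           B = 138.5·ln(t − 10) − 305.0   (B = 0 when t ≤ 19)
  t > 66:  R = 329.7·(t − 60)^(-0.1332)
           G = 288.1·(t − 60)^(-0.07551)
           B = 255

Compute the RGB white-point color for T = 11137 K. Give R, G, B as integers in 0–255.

R=195, G=214, B=255

t = 11137/100 = 111.37; the t > 66 branch applies.
R = 329.7·(111.37 − 60)^(-0.1332) = 329.7·51.37^(-0.1332) = 329.7·0.59174 = 195.098.
G = 288.1·(111.37 − 60)^(-0.07551) = 288.1·51.37^(-0.07551) = 288.1·0.74272 = 213.977.
B = 255 by definition for t > 66.
Rounded: (195, 214, 255).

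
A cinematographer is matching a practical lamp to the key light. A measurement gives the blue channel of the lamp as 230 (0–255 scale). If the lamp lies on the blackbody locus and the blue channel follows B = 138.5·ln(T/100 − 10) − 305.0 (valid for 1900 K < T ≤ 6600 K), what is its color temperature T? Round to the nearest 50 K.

5750 K

ln(t − 10) = (230 + 305.0) / 138.5 = 3.8628.
t − 10 = e^3.8628 = 47.599, so t = 57.599.
T = 100·t = 5760 K → 5750 K to the nearest 50 K.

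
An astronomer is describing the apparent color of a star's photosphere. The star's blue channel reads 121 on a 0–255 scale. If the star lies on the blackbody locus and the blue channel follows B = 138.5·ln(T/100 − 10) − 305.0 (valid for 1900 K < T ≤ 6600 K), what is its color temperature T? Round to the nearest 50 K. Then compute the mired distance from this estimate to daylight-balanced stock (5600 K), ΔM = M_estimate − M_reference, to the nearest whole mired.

+139 mireds

ln(t − 10) = (121 + 305.0) / 138.5 = 3.0758.
t − 10 = e^3.0758 = 21.667, so t = 31.667.
T = 100·t = 3167 K → 3150 K to the nearest 50 K.
M_estimate = 10⁶/3150 = 317.46; M_reference = 10⁶/5600 = 178.57.
ΔM = 317.46 − 178.57 = 138.89 → +139 mireds.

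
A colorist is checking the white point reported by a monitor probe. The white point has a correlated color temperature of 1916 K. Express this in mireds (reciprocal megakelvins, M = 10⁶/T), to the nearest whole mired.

M = 10⁶ / 1916 = 521.921 → 522 mireds.

522 mireds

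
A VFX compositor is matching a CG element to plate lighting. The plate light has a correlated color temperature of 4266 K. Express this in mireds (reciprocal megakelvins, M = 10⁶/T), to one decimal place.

M = 10⁶ / 4266 = 234.412 → 234.4 mireds.

234.4 mireds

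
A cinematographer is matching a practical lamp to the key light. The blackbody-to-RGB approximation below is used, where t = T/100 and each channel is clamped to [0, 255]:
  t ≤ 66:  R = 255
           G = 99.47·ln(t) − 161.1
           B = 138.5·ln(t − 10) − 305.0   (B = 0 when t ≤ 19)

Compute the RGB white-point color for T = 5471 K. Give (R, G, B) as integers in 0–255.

(255, 237, 221)

t = 5471/100 = 54.71; the t ≤ 66 branch applies.
R = 255 by definition for t ≤ 66.
G = 99.47·ln 54.71 − 161.1 = 99.47·4.0020 − 161.1 = 236.984.
B = 138.5·ln(54.71 − 10) − 305.0 = 138.5·ln 44.71 − 305.0 = 138.5·3.8002 − 305.0 = 221.327.
Rounded: (255, 237, 221).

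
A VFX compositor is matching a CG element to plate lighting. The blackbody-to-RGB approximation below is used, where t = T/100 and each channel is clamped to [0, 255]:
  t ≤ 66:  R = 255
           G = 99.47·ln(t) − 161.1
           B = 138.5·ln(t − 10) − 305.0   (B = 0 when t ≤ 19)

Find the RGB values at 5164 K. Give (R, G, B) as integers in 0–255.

t = 5164/100 = 51.64; the t ≤ 66 branch applies.
R = 255 by definition for t ≤ 66.
G = 99.47·ln 51.64 − 161.1 = 99.47·3.9443 − 161.1 = 231.239.
B = 138.5·ln(51.64 − 10) − 305.0 = 138.5·ln 41.64 − 305.0 = 138.5·3.7291 − 305.0 = 211.475.
Rounded: (255, 231, 211).

(255, 231, 211)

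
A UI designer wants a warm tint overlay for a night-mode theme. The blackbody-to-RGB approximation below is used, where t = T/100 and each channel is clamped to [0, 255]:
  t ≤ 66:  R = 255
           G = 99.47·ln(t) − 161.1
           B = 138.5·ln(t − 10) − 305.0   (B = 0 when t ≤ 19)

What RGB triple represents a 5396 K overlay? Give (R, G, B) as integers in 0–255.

(255, 236, 219)

t = 5396/100 = 53.96; the t ≤ 66 branch applies.
R = 255 by definition for t ≤ 66.
G = 99.47·ln 53.96 − 161.1 = 99.47·3.9882 − 161.1 = 235.611.
B = 138.5·ln(53.96 − 10) − 305.0 = 138.5·ln 43.96 − 305.0 = 138.5·3.7833 − 305.0 = 218.984.
Rounded: (255, 236, 219).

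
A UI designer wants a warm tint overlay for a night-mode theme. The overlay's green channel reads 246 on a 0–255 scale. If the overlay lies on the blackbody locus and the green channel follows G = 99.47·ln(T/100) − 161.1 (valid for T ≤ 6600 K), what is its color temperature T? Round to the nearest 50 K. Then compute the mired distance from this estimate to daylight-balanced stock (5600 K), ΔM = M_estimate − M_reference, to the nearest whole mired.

-12 mireds

ln t = (246 + 161.1) / 99.47 = 4.0927.
t = e^4.0927 = 59.901.
T = 100·t = 5990 K → 6000 K to the nearest 50 K.
M_estimate = 10⁶/6000 = 166.67; M_reference = 10⁶/5600 = 178.57.
ΔM = 166.67 − 178.57 = -11.90 → -12 mireds.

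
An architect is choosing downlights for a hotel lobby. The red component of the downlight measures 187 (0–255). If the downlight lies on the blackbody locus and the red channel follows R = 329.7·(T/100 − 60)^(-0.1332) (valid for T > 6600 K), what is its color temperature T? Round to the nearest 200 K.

13000 K

(t − 60)^(-0.1332) = 187/329.7 = 0.56718.
t − 60 = 0.56718^(1/-0.1332) = 0.56718^(-7.508) = 70.620, so t = 130.620.
T = 100·t = 13062 K → 13000 K to the nearest 200 K.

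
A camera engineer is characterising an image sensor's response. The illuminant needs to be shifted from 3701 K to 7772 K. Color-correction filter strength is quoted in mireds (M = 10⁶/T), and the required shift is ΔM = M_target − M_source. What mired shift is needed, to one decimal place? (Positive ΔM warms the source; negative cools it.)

-141.5 mireds

M_source = 10⁶/3701 = 270.197; M_target = 10⁶/7772 = 128.667.
ΔM = 128.667 − 270.197 = -141.530 → -141.5 mireds, a cooling shift.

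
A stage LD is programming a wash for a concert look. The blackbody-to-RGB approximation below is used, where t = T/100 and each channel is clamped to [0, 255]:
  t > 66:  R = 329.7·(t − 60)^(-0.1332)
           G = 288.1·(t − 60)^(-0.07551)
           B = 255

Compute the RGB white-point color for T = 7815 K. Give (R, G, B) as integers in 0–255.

t = 7815/100 = 78.15; the t > 66 branch applies.
R = 329.7·(78.15 − 60)^(-0.1332) = 329.7·18.15^(-0.1332) = 329.7·0.67970 = 224.097.
G = 288.1·(78.15 − 60)^(-0.07551) = 288.1·18.15^(-0.07551) = 288.1·0.80342 = 231.465.
B = 255 by definition for t > 66.
Rounded: (224, 231, 255).

(224, 231, 255)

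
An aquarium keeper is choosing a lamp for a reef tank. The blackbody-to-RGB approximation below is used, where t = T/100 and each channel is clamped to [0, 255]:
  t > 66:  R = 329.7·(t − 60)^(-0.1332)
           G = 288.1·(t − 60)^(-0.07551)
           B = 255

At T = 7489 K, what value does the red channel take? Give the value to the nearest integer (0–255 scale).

t = 7489/100 = 74.89; the t > 66 branch applies.
R = 329.7·(74.89 − 60)^(-0.1332) = 329.7·14.89^(-0.1332) = 329.7·0.69786 = 230.086.
Rounded: 230.

230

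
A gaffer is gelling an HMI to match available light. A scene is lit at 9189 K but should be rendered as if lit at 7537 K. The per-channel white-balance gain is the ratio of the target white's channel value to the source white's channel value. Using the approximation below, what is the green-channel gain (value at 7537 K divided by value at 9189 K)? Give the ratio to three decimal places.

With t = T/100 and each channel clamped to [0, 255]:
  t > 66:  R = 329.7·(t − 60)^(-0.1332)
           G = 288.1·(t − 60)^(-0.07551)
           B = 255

At 9189 K (t = 91.89):
  G = 288.1·(91.89 − 60)^(-0.07551) = 288.1·31.89^(-0.07551) = 288.1·0.76994 = 221.821.
At 7537 K (t = 75.37):
  G = 288.1·(75.37 − 60)^(-0.07551) = 288.1·15.37^(-0.07551) = 288.1·0.81357 = 234.389.
Gain = 234.389 / 221.821 = 1.0567 → 1.057.

1.057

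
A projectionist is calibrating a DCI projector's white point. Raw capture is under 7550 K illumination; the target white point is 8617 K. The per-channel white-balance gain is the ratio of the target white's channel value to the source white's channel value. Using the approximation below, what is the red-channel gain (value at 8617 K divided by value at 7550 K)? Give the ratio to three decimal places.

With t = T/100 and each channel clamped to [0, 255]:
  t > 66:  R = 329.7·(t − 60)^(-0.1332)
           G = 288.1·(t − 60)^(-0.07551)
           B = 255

At 7550 K (t = 75.5):
  R = 329.7·(75.5 − 60)^(-0.1332) = 329.7·15.5^(-0.1332) = 329.7·0.69414 = 228.858.
At 8617 K (t = 86.17):
  R = 329.7·(86.17 − 60)^(-0.1332) = 329.7·26.17^(-0.1332) = 329.7·0.64736 = 213.436.
Gain = 213.436 / 228.858 = 0.9326 → 0.933.

0.933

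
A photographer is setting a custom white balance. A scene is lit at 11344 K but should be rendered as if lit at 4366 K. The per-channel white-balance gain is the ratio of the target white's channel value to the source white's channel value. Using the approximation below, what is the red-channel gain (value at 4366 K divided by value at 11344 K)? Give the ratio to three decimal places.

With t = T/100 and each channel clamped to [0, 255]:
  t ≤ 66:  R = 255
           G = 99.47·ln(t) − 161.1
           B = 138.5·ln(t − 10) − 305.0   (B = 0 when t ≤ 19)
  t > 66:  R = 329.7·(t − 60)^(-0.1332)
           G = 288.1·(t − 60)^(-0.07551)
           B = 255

At 11344 K (t = 113.44):
  R = 329.7·(113.44 − 60)^(-0.1332) = 329.7·53.44^(-0.1332) = 329.7·0.58864 = 194.074.
At 4366 K (t = 43.66):
  R = 255 by definition for t ≤ 66.
Gain = 255.000 / 194.074 = 1.3139 → 1.314.

1.314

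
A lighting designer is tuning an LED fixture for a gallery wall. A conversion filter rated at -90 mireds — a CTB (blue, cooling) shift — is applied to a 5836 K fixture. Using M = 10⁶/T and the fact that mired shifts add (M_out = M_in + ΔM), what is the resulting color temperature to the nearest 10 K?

12290 K

M_in = 10⁶/5836 = 171.35 mireds.
M_out = 171.35 + (-90) = 81.35 mireds.
T_out = 10⁶/81.35 = 12292.5 K → 12290 K.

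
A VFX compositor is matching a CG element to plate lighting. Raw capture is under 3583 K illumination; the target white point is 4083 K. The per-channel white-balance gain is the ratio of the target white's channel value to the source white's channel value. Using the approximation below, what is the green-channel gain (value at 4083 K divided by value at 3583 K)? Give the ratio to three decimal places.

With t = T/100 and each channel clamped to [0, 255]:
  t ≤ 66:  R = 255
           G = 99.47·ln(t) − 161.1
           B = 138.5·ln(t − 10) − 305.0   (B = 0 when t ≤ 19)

1.067

At 3583 K (t = 35.83):
  G = 99.47·ln 35.83 − 161.1 = 99.47·3.5788 − 161.1 = 194.882.
At 4083 K (t = 40.83):
  G = 99.47·ln 40.83 − 161.1 = 99.47·3.7094 − 161.1 = 207.876.
Gain = 207.876 / 194.882 = 1.0667 → 1.067.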